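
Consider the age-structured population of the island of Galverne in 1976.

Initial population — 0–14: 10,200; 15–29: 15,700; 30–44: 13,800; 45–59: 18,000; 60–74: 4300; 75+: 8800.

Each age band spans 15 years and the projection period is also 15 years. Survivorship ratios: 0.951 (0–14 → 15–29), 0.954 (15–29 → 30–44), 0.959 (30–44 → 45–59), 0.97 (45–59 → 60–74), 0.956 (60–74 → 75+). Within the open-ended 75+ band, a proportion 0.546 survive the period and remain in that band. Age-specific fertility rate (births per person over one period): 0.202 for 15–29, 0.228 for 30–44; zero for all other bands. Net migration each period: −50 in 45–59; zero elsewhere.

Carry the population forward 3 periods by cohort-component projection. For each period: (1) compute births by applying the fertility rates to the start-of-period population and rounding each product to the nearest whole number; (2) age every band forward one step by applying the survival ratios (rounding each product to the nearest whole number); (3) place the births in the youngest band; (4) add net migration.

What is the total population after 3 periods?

[period 1]
Births: 15700 × 0.202 = 3171  |  13800 × 0.228 = 3146 — total 6317
15–29: 10200 × 0.951 = 9700
30–44: 15700 × 0.954 = 14978
45–59: 13800 × 0.959 = 13234
60–74: 18000 × 0.97 = 17460
75+: 4300 × 0.956 + 8800 × 0.546 = 4111 + 4805 = 8916
Net migration: 45–59 − 50 → 13184
Giving 6317 / 9700 / 14978 / 13184 / 17460 / 8916.
[period 2]
Births: 9700 × 0.202 = 1959  |  14978 × 0.228 = 3415 — total 5374
15–29: 6317 × 0.951 = 6007
30–44: 9700 × 0.954 = 9254
45–59: 14978 × 0.959 = 14364
60–74: 13184 × 0.97 = 12788
75+: 17460 × 0.956 + 8916 × 0.546 = 16692 + 4868 = 21560
Net migration: 45–59 − 50 → 14314
Giving 5374 / 6007 / 9254 / 14314 / 12788 / 21560.
[period 3]
Births: 6007 × 0.202 = 1213  |  9254 × 0.228 = 2110 — total 3323
15–29: 5374 × 0.951 = 5111
30–44: 6007 × 0.954 = 5731
45–59: 9254 × 0.959 = 8875
60–74: 14314 × 0.97 = 13885
75+: 12788 × 0.956 + 21560 × 0.546 = 12225 + 11772 = 23997
Net migration: 45–59 − 50 → 8825
Giving 3323 / 5111 / 5731 / 8825 / 13885 / 23997.
Total after period 3: 3323 + 5111 + 5731 + 8825 + 13885 + 23997 = 60872

60872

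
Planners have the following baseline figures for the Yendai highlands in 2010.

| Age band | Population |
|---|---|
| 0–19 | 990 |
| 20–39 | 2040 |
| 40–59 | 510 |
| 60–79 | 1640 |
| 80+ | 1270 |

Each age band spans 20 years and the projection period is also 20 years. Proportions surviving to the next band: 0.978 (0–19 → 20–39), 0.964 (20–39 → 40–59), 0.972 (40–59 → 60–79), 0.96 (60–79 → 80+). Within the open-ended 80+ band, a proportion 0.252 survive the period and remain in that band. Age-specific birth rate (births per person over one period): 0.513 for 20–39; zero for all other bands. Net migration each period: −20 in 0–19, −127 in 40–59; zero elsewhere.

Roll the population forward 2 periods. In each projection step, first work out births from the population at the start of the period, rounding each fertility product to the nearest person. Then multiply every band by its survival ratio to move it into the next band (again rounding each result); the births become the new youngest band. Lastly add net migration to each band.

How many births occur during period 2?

497

(Bands numbered youngest = 1 to oldest = 5.)
After projecting period 1:
Births: 2040 × 0.513 = 1047
Band 2: 990 × 0.978 = 968
Band 3: 2040 × 0.964 = 1967
Band 4: 510 × 0.972 = 496
Band 5: 1640 × 0.96 + 1270 × 0.252 = 1574 + 320 = 1894
Net migration: Band 1 − 20 → 1027; Band 3 − 127 → 1840
Giving 1027 / 968 / 1840 / 496 / 1894.
After projecting period 2:
Births: 968 × 0.513 = 497
Band 2: 1027 × 0.978 = 1004
Band 3: 968 × 0.964 = 933
Band 4: 1840 × 0.972 = 1788
Band 5: 496 × 0.96 + 1894 × 0.252 = 476 + 477 = 953
Net migration: Band 1 − 20 → 477; Band 3 − 127 → 806
Giving 477 / 1004 / 806 / 1788 / 953.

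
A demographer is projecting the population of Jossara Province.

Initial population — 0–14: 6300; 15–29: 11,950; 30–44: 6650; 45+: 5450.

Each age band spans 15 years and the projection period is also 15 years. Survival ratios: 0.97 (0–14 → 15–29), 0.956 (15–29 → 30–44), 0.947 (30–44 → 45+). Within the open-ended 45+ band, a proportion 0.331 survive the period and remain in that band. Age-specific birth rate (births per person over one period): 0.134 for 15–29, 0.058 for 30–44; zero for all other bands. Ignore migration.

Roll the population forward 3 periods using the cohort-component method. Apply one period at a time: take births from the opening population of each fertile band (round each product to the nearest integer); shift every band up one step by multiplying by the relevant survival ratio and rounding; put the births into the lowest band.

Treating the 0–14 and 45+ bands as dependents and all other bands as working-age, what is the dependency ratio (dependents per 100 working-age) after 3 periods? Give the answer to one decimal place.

(Bands numbered youngest = 1 to oldest = 4.)
Period 1.
Births: 11950 * 0.134 = 1601, 6650 * 0.058 = 386 ⇒ total 1987
Band 2: 6300 * 0.97 = 6111
Band 3: 11950 * 0.956 = 11424
Band 4: 6650 * 0.947 + 5450 * 0.331 = 6298 + 1804 = 8102
End of period: [1987, 6111, 11424, 8102]
Period 2.
Births: 6111 * 0.134 = 819, 11424 * 0.058 = 663 ⇒ total 1482
Band 2: 1987 * 0.97 = 1927
Band 3: 6111 * 0.956 = 5842
Band 4: 11424 * 0.947 + 8102 * 0.331 = 10819 + 2682 = 13501
End of period: [1482, 1927, 5842, 13501]
Period 3.
Births: 1927 * 0.134 = 258, 5842 * 0.058 = 339 ⇒ total 597
Band 2: 1482 * 0.97 = 1438
Band 3: 1927 * 0.956 = 1842
Band 4: 5842 * 0.947 + 13501 * 0.331 = 5532 + 4469 = 10001
End of period: [597, 1438, 1842, 10001]
Dependents (band 0–14 + band 45+) = 597 + 10001 = 10598; working-age = 3280; ratio = 10598/3280 × 100 = 323.1

323.1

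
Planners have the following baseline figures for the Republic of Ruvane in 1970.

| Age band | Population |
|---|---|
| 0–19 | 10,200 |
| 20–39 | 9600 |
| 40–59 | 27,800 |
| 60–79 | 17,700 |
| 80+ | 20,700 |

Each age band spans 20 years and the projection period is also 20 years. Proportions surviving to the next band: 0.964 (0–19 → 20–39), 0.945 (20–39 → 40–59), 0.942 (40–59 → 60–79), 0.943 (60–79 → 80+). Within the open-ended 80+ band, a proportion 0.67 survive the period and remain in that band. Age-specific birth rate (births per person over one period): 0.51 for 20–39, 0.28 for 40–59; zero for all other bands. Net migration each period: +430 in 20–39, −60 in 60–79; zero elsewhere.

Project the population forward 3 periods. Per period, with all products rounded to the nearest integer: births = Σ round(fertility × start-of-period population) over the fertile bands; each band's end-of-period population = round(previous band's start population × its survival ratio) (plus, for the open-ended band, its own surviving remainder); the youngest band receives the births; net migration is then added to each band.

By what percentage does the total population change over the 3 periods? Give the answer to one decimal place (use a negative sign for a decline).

Call the groups 1 to 5, youngest first.
— Period 1 —
Births: 9600 * 0.51 = 4896, 27800 * 0.28 = 7784 → total 12680
Group 2: 10200 * 0.964 = 9833
Group 3: 9600 * 0.945 = 9072
Group 4: 27800 * 0.942 = 26188
Group 5: 17700 * 0.943 + 20700 * 0.67 = 16691 + 13869 = 30560
Net migration: Group 2 + 430 → 10263; Group 4 − 60 → 26128
End of period: [12680, 10263, 9072, 26128, 30560]
— Period 2 —
Births: 10263 * 0.51 = 5234, 9072 * 0.28 = 2540 → total 7774
Group 2: 12680 * 0.964 = 12224
Group 3: 10263 * 0.945 = 9699
Group 4: 9072 * 0.942 = 8546
Group 5: 26128 * 0.943 + 30560 * 0.67 = 24639 + 20475 = 45114
Net migration: Group 2 + 430 → 12654; Group 4 − 60 → 8486
End of period: [7774, 12654, 9699, 8486, 45114]
— Period 3 —
Births: 12654 * 0.51 = 6454, 9699 * 0.28 = 2716 → total 9170
Group 2: 7774 * 0.964 = 7494
Group 3: 12654 * 0.945 = 11958
Group 4: 9699 * 0.942 = 9136
Group 5: 8486 * 0.943 + 45114 * 0.67 = 8002 + 30226 = 38228
Net migration: Group 2 + 430 → 7924; Group 4 − 60 → 9076
End of period: [9170, 7924, 11958, 9076, 38228]
Total: 86000 → 76356; change = -9644; percentage change = -11.2%

-11.2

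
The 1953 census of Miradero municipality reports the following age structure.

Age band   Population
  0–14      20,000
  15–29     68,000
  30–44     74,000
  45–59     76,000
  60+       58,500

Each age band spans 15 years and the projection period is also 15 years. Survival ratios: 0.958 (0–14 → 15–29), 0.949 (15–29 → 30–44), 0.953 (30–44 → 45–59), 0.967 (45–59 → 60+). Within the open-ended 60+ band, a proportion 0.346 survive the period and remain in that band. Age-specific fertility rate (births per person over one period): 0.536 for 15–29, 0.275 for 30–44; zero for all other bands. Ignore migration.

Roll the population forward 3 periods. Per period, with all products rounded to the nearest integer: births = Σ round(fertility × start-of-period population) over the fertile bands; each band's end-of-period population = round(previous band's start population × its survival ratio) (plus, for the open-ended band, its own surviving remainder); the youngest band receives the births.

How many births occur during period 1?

56798

Numbering the bands 1..5 from youngest to oldest:
[period 1]
Births: 68000 × 0.536 = 36448  |  74000 × 0.275 = 20350 → 56798
Band 2: 20000 × 0.958 = 19160
Band 3: 68000 × 0.949 = 64532
Band 4: 74000 × 0.953 = 70522
Band 5: 76000 × 0.967 + 58500 × 0.346 = 73492 + 20241 = 93733
Population now: 0–14=56798, 15–29=19160, 30–44=64532, 45–59=70522, 60+=93733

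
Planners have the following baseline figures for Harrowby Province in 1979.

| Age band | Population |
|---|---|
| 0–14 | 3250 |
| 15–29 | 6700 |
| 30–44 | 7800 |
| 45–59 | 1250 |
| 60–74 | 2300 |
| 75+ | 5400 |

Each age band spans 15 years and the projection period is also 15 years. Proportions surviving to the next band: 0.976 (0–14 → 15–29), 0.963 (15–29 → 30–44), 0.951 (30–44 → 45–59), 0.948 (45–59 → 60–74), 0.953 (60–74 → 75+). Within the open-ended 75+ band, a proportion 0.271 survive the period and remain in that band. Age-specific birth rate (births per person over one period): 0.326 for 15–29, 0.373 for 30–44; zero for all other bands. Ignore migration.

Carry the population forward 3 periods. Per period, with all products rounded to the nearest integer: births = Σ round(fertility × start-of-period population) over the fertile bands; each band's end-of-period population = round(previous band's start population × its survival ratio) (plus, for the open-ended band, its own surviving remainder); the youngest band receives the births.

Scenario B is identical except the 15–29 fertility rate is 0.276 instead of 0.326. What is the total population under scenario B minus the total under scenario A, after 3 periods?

-809

(Bands numbered youngest = 1 to oldest = 6.)
[period 1]
Births: 6700 × 0.326 = 2184 ; 7800 × 0.373 = 2909 ⇒ total 5093
Band 2: 3250 × 0.976 = 3172
Band 3: 6700 × 0.963 = 6452
Band 4: 7800 × 0.951 = 7418
Band 5: 1250 × 0.948 = 1185
Band 6: 2300 × 0.953 + 5400 × 0.271 = 2192 + 1463 = 3655
Giving 5093 / 3172 / 6452 / 7418 / 1185 / 3655.
[period 2]
Births: 3172 × 0.326 = 1034 ; 6452 × 0.373 = 2407 ⇒ total 3441
Band 2: 5093 × 0.976 = 4971
Band 3: 3172 × 0.963 = 3055
Band 4: 6452 × 0.951 = 6136
Band 5: 7418 × 0.948 = 7032
Band 6: 1185 × 0.953 + 3655 × 0.271 = 1129 + 991 = 2120
Giving 3441 / 4971 / 3055 / 6136 / 7032 / 2120.
[period 3]
Births: 4971 × 0.326 = 1621 ; 3055 × 0.373 = 1140 ⇒ total 2761
Band 2: 3441 × 0.976 = 3358
Band 3: 4971 × 0.963 = 4787
Band 4: 3055 × 0.951 = 2905
Band 5: 6136 × 0.948 = 5817
Band 6: 7032 × 0.953 + 2120 × 0.271 = 6701 + 575 = 7276
Giving 2761 / 3358 / 4787 / 2905 / 5817 / 7276.
Scenario A total after 3 periods: 26904
Scenario B projection —
[period 1]
Births: 6700 × 0.276 = 1849 ; 7800 × 0.373 = 2909 ⇒ total 4758
Band 2: 3250 × 0.976 = 3172
Band 3: 6700 × 0.963 = 6452
Band 4: 7800 × 0.951 = 7418
Band 5: 1250 × 0.948 = 1185
Band 6: 2300 × 0.953 + 5400 × 0.271 = 2192 + 1463 = 3655
Giving 4758 / 3172 / 6452 / 7418 / 1185 / 3655.
[period 2]
Births: 3172 × 0.276 = 875 ; 6452 × 0.373 = 2407 ⇒ total 3282
Band 2: 4758 × 0.976 = 4644
Band 3: 3172 × 0.963 = 3055
Band 4: 6452 × 0.951 = 6136
Band 5: 7418 × 0.948 = 7032
Band 6: 1185 × 0.953 + 3655 × 0.271 = 1129 + 991 = 2120
Giving 3282 / 4644 / 3055 / 6136 / 7032 / 2120.
[period 3]
Births: 4644 × 0.276 = 1282 ; 3055 × 0.373 = 1140 ⇒ total 2422
Band 2: 3282 × 0.976 = 3203
Band 3: 4644 × 0.963 = 4472
Band 4: 3055 × 0.951 = 2905
Band 5: 6136 × 0.948 = 5817
Band 6: 7032 × 0.953 + 2120 × 0.271 = 6701 + 575 = 7276
Giving 2422 / 3203 / 4472 / 2905 / 5817 / 7276.
Scenario B total after 3 periods: 26095
Difference B − A = 26095 − 26904 = -809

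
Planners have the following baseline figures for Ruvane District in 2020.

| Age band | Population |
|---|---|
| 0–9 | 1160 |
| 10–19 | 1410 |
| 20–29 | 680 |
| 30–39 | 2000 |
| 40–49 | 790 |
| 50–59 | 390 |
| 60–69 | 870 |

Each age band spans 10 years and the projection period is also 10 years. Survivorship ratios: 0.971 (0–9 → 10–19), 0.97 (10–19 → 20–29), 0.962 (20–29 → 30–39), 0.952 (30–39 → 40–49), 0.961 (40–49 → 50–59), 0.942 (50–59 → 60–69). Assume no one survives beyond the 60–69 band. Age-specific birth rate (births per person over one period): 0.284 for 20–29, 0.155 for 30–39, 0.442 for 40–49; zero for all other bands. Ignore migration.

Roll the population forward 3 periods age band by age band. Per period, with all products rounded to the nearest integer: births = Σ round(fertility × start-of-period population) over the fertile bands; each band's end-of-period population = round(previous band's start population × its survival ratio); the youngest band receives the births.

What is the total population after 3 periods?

7511

Let band 1 be 0–9 through band 7 = 60–69.
Period 1.
Births: 680 × 0.284 = 193 ; 2000 × 0.155 = 310 ; 790 × 0.442 = 349 ⇒ total 852
Band 2: 1160 × 0.971 = 1126
Band 3: 1410 × 0.97 = 1368
Band 4: 680 × 0.962 = 654
Band 5: 2000 × 0.952 = 1904
Band 6: 790 × 0.961 = 759
Band 7: 390 × 0.942 = 367
→ [852, 1126, 1368, 654, 1904, 759, 367]
Period 2.
Births: 1368 × 0.284 = 389 ; 654 × 0.155 = 101 ; 1904 × 0.442 = 842 ⇒ total 1332
Band 2: 852 × 0.971 = 827
Band 3: 1126 × 0.97 = 1092
Band 4: 1368 × 0.962 = 1316
Band 5: 654 × 0.952 = 623
Band 6: 1904 × 0.961 = 1830
Band 7: 759 × 0.942 = 715
→ [1332, 827, 1092, 1316, 623, 1830, 715]
Period 3.
Births: 1092 × 0.284 = 310 ; 1316 × 0.155 = 204 ; 623 × 0.442 = 275 ⇒ total 789
Band 2: 1332 × 0.971 = 1293
Band 3: 827 × 0.97 = 802
Band 4: 1092 × 0.962 = 1051
Band 5: 1316 × 0.952 = 1253
Band 6: 623 × 0.961 = 599
Band 7: 1830 × 0.942 = 1724
→ [789, 1293, 802, 1051, 1253, 599, 1724]
Total after period 3: 789 + 1293 + 802 + 1051 + 1253 + 599 + 1724 = 7511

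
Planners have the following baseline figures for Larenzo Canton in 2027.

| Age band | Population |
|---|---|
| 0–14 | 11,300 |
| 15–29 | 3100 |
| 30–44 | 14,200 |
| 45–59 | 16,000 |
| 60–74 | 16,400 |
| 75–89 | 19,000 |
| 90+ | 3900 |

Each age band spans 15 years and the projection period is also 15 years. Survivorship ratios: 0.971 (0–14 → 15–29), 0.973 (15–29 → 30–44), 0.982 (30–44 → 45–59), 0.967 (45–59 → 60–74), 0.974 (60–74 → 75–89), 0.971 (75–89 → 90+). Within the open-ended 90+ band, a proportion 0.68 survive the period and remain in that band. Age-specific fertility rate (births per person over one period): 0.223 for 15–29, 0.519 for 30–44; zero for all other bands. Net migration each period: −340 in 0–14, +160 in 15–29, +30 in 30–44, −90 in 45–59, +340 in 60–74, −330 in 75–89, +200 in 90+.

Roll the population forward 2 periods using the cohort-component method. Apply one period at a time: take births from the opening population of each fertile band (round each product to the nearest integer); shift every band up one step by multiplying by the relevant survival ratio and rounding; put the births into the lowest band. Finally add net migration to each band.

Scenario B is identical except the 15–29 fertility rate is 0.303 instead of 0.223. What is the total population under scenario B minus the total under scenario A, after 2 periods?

[period 1]
Births: 3100 * 0.223 = 691  |  14200 * 0.519 = 7370 — total 8061
15–29: 11300 * 0.971 = 10972
30–44: 3100 * 0.973 = 3016
45–59: 14200 * 0.982 = 13944
60–74: 16000 * 0.967 = 15472
75–89: 16400 * 0.974 = 15974
90+: 19000 * 0.971 + 3900 * 0.68 = 18449 + 2652 = 21101
Net migration: 0–14 − 340 → 7721; 15–29 + 160 → 11132; 30–44 + 30 → 3046; 45–59 − 90 → 13854; 60–74 + 340 → 15812; 75–89 − 330 → 15644; 90+ + 200 → 21301
End of period: [7721, 11132, 3046, 13854, 15812, 15644, 21301]
[period 2]
Births: 11132 * 0.223 = 2482  |  3046 * 0.519 = 1581 — total 4063
15–29: 7721 * 0.971 = 7497
30–44: 11132 * 0.973 = 10831
45–59: 3046 * 0.982 = 2991
60–74: 13854 * 0.967 = 13397
75–89: 15812 * 0.974 = 15401
90+: 15644 * 0.971 + 21301 * 0.68 = 15190 + 14485 = 29675
Net migration: 0–14 − 340 → 3723; 15–29 + 160 → 7657; 30–44 + 30 → 10861; 45–59 − 90 → 2901; 60–74 + 340 → 13737; 75–89 − 330 → 15071; 90+ + 200 → 29875
End of period: [3723, 7657, 10861, 2901, 13737, 15071, 29875]
Scenario A total after 2 periods: 83825
Scenario B projection —
[period 1]
Births: 3100 * 0.303 = 939  |  14200 * 0.519 = 7370 — total 8309
15–29: 11300 * 0.971 = 10972
30–44: 3100 * 0.973 = 3016
45–59: 14200 * 0.982 = 13944
60–74: 16000 * 0.967 = 15472
75–89: 16400 * 0.974 = 15974
90+: 19000 * 0.971 + 3900 * 0.68 = 18449 + 2652 = 21101
Net migration: 0–14 − 340 → 7969; 15–29 + 160 → 11132; 30–44 + 30 → 3046; 45–59 − 90 → 13854; 60–74 + 340 → 15812; 75–89 − 330 → 15644; 90+ + 200 → 21301
End of period: [7969, 11132, 3046, 13854, 15812, 15644, 21301]
[period 2]
Births: 11132 * 0.303 = 3373  |  3046 * 0.519 = 1581 — total 4954
15–29: 7969 * 0.971 = 7738
30–44: 11132 * 0.973 = 10831
45–59: 3046 * 0.982 = 2991
60–74: 13854 * 0.967 = 13397
75–89: 15812 * 0.974 = 15401
90+: 15644 * 0.971 + 21301 * 0.68 = 15190 + 14485 = 29675
Net migration: 0–14 − 340 → 4614; 15–29 + 160 → 7898; 30–44 + 30 → 10861; 45–59 − 90 → 2901; 60–74 + 340 → 13737; 75–89 − 330 → 15071; 90+ + 200 → 29875
End of period: [4614, 7898, 10861, 2901, 13737, 15071, 29875]
Scenario B total after 2 periods: 84957
Difference B − A = 84957 − 83825 = 1132

1132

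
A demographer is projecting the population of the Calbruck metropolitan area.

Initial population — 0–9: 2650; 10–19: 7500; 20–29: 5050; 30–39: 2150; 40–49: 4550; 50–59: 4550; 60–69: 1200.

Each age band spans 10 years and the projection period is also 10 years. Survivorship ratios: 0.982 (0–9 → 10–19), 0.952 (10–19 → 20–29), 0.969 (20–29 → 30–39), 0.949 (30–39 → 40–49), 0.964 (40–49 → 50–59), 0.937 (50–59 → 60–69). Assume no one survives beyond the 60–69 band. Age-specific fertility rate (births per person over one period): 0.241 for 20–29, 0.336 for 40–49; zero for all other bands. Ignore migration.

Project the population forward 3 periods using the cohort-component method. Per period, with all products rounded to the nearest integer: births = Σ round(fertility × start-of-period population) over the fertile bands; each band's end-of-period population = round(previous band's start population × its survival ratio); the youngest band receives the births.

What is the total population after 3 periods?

22373

(Groups numbered youngest = 1 to oldest = 7.)
— Period 1 —
Births: 5050 × 0.241 = 1217, 4550 × 0.336 = 1529 — total 2746
Group 2: 2650 × 0.982 = 2602
Group 3: 7500 × 0.952 = 7140
Group 4: 5050 × 0.969 = 4893
Group 5: 2150 × 0.949 = 2040
Group 6: 4550 × 0.964 = 4386
Group 7: 4550 × 0.937 = 4263
→ [2746, 2602, 7140, 4893, 2040, 4386, 4263]
— Period 2 —
Births: 7140 × 0.241 = 1721, 2040 × 0.336 = 685 — total 2406
Group 2: 2746 × 0.982 = 2697
Group 3: 2602 × 0.952 = 2477
Group 4: 7140 × 0.969 = 6919
Group 5: 4893 × 0.949 = 4643
Group 6: 2040 × 0.964 = 1967
Group 7: 4386 × 0.937 = 4110
→ [2406, 2697, 2477, 6919, 4643, 1967, 4110]
— Period 3 —
Births: 2477 × 0.241 = 597, 4643 × 0.336 = 1560 — total 2157
Group 2: 2406 × 0.982 = 2363
Group 3: 2697 × 0.952 = 2568
Group 4: 2477 × 0.969 = 2400
Group 5: 6919 × 0.949 = 6566
Group 6: 4643 × 0.964 = 4476
Group 7: 1967 × 0.937 = 1843
→ [2157, 2363, 2568, 2400, 6566, 4476, 1843]
Total after period 3: 2157 + 2363 + 2568 + 2400 + 6566 + 4476 + 1843 = 22373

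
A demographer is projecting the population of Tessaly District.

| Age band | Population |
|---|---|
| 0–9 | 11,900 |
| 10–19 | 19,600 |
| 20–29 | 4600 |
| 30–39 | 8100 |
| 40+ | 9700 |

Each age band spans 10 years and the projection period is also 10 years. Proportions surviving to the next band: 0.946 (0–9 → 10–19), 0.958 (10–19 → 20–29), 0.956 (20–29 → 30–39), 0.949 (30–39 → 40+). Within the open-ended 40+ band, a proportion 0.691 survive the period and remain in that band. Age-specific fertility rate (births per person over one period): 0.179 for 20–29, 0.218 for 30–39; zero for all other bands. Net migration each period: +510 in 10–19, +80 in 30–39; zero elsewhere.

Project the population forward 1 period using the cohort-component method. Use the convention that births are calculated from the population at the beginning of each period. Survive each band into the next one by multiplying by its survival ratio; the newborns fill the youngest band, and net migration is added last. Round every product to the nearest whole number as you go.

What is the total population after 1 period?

52001

Call the groups 1 to 5, youngest first.
— Period 1 —
Births: 4600 × 0.179 = 823  |  8100 × 0.218 = 1766 — total 2589
Group 2: 11900 × 0.946 = 11257
Group 3: 19600 × 0.958 = 18777
Group 4: 4600 × 0.956 = 4398
Group 5: 8100 × 0.949 + 9700 × 0.691 = 7687 + 6703 = 14390
Net migration: Group 2 + 510 → 11767; Group 4 + 80 → 4478
→ [2589, 11767, 18777, 4478, 14390]
Total after period 1: 2589 + 11767 + 18777 + 4478 + 14390 = 52001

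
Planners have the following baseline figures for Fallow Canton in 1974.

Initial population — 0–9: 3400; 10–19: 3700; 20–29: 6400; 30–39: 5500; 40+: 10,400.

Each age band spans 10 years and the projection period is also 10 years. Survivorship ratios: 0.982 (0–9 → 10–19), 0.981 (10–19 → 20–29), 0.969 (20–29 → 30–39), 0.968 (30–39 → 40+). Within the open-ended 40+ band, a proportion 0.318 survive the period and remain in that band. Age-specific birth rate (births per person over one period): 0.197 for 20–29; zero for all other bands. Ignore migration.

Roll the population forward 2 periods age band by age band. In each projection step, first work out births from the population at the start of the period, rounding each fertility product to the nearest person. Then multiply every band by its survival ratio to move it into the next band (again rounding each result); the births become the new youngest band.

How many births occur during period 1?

1261

Period 1:
Births: 6400 × 0.197 = 1261
10–19: 3400 × 0.982 = 3339
20–29: 3700 × 0.981 = 3630
30–39: 6400 × 0.969 = 6202
40+: 5500 × 0.968 + 10400 × 0.318 = 5324 + 3307 = 8631
End of period: [1261, 3339, 3630, 6202, 8631]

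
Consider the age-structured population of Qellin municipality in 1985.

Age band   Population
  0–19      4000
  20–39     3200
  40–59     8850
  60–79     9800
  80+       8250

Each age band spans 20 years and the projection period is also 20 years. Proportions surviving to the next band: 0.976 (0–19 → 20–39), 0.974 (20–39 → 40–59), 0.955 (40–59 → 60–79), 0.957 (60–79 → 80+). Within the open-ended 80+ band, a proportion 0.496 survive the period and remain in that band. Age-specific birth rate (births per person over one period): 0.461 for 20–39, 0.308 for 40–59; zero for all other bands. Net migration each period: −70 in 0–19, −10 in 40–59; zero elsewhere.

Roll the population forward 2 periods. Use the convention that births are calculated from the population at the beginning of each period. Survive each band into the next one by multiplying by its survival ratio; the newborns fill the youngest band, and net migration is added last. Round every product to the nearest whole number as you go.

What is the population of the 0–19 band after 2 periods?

2687

Numbering the bands 1..5 from youngest to oldest:
— Period 1 —
Births: 3200 × 0.461 = 1475, 8850 × 0.308 = 2726 → total 4201
Band 2: 4000 × 0.976 = 3904
Band 3: 3200 × 0.974 = 3117
Band 4: 8850 × 0.955 = 8452
Band 5: 9800 × 0.957 + 8250 × 0.496 = 9379 + 4092 = 13471
Net migration: Band 1 − 70 → 4131; Band 3 − 10 → 3107
Giving 4131 / 3904 / 3107 / 8452 / 13471.
— Period 2 —
Births: 3904 × 0.461 = 1800, 3107 × 0.308 = 957 → total 2757
Band 2: 4131 × 0.976 = 4032
Band 3: 3904 × 0.974 = 3802
Band 4: 3107 × 0.955 = 2967
Band 5: 8452 × 0.957 + 13471 × 0.496 = 8089 + 6682 = 14771
Net migration: Band 1 − 70 → 2687; Band 3 − 10 → 3792
Giving 2687 / 4032 / 3792 / 2967 / 14771.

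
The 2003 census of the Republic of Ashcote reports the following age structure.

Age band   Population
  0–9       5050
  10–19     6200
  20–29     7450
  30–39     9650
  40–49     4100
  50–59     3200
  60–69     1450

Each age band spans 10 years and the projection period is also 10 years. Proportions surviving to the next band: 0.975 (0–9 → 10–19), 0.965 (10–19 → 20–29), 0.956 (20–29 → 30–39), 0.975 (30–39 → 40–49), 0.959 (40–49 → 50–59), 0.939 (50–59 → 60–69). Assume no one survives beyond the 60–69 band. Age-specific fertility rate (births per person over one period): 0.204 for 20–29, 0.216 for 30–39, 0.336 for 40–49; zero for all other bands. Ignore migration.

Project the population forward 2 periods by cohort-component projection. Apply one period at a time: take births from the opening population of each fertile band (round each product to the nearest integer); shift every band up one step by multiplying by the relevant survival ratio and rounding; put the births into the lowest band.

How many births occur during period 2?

5920

Let group 1 be 0–9 through group 7 = 60–69.
Period 1.
Births: 7450 × 0.204 = 1520  |  9650 × 0.216 = 2084  |  4100 × 0.336 = 1378 ⇒ total 4982
Group 2: 5050 × 0.975 = 4924
Group 3: 6200 × 0.965 = 5983
Group 4: 7450 × 0.956 = 7122
Group 5: 9650 × 0.975 = 9409
Group 6: 4100 × 0.959 = 3932
Group 7: 3200 × 0.939 = 3005
→ [4982, 4924, 5983, 7122, 9409, 3932, 3005]
Period 2.
Births: 5983 × 0.204 = 1221  |  7122 × 0.216 = 1538  |  9409 × 0.336 = 3161 ⇒ total 5920
Group 2: 4982 × 0.975 = 4857
Group 3: 4924 × 0.965 = 4752
Group 4: 5983 × 0.956 = 5720
Group 5: 7122 × 0.975 = 6944
Group 6: 9409 × 0.959 = 9023
Group 7: 3932 × 0.939 = 3692
→ [5920, 4857, 4752, 5720, 6944, 9023, 3692]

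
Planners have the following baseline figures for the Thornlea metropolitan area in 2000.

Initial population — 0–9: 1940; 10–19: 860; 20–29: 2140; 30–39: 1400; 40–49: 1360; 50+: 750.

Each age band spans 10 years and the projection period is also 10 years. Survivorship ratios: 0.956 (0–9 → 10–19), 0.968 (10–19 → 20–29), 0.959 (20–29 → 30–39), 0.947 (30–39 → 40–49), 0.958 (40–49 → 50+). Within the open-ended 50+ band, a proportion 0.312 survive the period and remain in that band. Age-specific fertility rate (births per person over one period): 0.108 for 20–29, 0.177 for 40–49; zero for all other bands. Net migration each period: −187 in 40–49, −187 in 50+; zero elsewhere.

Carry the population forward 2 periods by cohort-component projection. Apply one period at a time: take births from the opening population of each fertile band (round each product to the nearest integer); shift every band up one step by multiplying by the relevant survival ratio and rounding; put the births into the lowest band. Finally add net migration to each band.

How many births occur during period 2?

292

Period 1.
Births: 2140 * 0.108 = 231  |  1360 * 0.177 = 241 → 472
10–19: 1940 * 0.956 = 1855
20–29: 860 * 0.968 = 832
30–39: 2140 * 0.959 = 2052
40–49: 1400 * 0.947 = 1326
50+: 1360 * 0.958 + 750 * 0.312 = 1303 + 234 = 1537
Net migration: 40–49 − 187 → 1139; 50+ − 187 → 1350
Giving 472 / 1855 / 832 / 2052 / 1139 / 1350.
Period 2.
Births: 832 * 0.108 = 90  |  1139 * 0.177 = 202 → 292
10–19: 472 * 0.956 = 451
20–29: 1855 * 0.968 = 1796
30–39: 832 * 0.959 = 798
40–49: 2052 * 0.947 = 1943
50+: 1139 * 0.958 + 1350 * 0.312 = 1091 + 421 = 1512
Net migration: 40–49 − 187 → 1756; 50+ − 187 → 1325
Giving 292 / 451 / 1796 / 798 / 1756 / 1325.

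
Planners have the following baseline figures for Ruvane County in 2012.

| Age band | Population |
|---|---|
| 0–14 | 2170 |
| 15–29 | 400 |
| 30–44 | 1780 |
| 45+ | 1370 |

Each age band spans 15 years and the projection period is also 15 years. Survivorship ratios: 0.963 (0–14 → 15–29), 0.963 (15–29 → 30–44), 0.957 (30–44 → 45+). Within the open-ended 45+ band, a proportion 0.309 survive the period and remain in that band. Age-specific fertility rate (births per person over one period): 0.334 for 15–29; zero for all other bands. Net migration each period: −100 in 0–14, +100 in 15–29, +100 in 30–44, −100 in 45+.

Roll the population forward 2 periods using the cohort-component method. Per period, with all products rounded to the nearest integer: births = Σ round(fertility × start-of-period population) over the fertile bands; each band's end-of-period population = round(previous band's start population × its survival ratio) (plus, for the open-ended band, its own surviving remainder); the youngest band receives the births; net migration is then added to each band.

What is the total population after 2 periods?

3963

(Bands numbered youngest = 1 to oldest = 4.)
Period 1.
Births: 400 * 0.334 = 134
Band 2: 2170 * 0.963 = 2090
Band 3: 400 * 0.963 = 385
Band 4: 1780 * 0.957 + 1370 * 0.309 = 1703 + 423 = 2126
Net migration: Band 1 − 100 → 34; Band 2 + 100 → 2190; Band 3 + 100 → 485; Band 4 − 100 → 2026
Giving 34 / 2190 / 485 / 2026.
Period 2.
Births: 2190 * 0.334 = 731
Band 2: 34 * 0.963 = 33
Band 3: 2190 * 0.963 = 2109
Band 4: 485 * 0.957 + 2026 * 0.309 = 464 + 626 = 1090
Net migration: Band 1 − 100 → 631; Band 2 + 100 → 133; Band 3 + 100 → 2209; Band 4 − 100 → 990
Giving 631 / 133 / 2209 / 990.
Total after period 2: 631 + 133 + 2209 + 990 = 3963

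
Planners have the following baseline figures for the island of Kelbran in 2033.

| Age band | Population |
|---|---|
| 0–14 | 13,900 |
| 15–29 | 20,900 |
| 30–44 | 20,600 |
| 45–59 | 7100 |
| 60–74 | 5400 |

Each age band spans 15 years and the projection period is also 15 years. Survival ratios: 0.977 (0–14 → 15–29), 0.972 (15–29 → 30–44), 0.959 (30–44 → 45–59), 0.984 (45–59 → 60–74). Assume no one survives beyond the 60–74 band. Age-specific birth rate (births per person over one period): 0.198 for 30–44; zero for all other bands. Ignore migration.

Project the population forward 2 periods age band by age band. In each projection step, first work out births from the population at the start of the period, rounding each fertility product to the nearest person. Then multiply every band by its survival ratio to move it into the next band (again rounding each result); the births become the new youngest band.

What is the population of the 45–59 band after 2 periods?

Numbering the bands 1..5 from youngest to oldest:
Period 1.
Births: 20600 × 0.198 = 4079
Band 2: 13900 × 0.977 = 13580
Band 3: 20900 × 0.972 = 20315
Band 4: 20600 × 0.959 = 19755
Band 5: 7100 × 0.984 = 6986
Giving 4079 / 13580 / 20315 / 19755 / 6986.
Period 2.
Births: 20315 × 0.198 = 4022
Band 2: 4079 × 0.977 = 3985
Band 3: 13580 × 0.972 = 13200
Band 4: 20315 × 0.959 = 19482
Band 5: 19755 × 0.984 = 19439
Giving 4022 / 3985 / 13200 / 19482 / 19439.

19482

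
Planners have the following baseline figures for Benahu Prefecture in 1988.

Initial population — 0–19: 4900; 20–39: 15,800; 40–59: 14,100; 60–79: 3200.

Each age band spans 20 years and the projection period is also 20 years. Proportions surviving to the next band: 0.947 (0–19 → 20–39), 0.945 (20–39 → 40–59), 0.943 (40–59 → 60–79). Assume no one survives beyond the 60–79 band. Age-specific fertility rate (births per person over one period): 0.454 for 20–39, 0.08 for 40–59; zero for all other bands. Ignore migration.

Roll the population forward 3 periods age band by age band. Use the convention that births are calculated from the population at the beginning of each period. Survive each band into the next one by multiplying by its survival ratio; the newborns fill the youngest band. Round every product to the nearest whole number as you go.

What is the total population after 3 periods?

Let band 1 be 0–19 through band 4 = 60–79.
After projecting period 1:
Births: 15800 * 0.454 = 7173  |  14100 * 0.08 = 1128 — total 8301
Band 2: 4900 * 0.947 = 4640
Band 3: 15800 * 0.945 = 14931
Band 4: 14100 * 0.943 = 13296
Giving 8301 / 4640 / 14931 / 13296.
After projecting period 2:
Births: 4640 * 0.454 = 2107  |  14931 * 0.08 = 1194 — total 3301
Band 2: 8301 * 0.947 = 7861
Band 3: 4640 * 0.945 = 4385
Band 4: 14931 * 0.943 = 14080
Giving 3301 / 7861 / 4385 / 14080.
After projecting period 3:
Births: 7861 * 0.454 = 3569  |  4385 * 0.08 = 351 — total 3920
Band 2: 3301 * 0.947 = 3126
Band 3: 7861 * 0.945 = 7429
Band 4: 4385 * 0.943 = 4135
Giving 3920 / 3126 / 7429 / 4135.
Total after period 3: 3920 + 3126 + 7429 + 4135 = 18610

18610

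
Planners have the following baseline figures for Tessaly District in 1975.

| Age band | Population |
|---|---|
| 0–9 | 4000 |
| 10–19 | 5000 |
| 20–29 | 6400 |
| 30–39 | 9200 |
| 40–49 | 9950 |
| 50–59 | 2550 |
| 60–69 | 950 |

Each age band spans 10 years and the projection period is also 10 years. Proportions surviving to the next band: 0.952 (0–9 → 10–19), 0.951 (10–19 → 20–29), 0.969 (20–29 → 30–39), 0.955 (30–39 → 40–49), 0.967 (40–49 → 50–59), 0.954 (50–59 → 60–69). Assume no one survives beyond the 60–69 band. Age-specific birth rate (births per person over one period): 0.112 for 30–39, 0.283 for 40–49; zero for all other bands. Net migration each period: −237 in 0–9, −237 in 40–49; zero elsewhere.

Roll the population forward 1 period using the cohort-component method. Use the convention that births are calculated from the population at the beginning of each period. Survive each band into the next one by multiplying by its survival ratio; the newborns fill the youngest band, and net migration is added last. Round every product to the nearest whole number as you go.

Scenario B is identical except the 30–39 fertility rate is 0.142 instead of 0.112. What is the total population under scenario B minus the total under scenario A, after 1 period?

276

Numbering the bands 1..7 from youngest to oldest:
Period 1:
Births: 9200 × 0.112 = 1030 ; 9950 × 0.283 = 2816 → 3846
Band 2: 4000 × 0.952 = 3808
Band 3: 5000 × 0.951 = 4755
Band 4: 6400 × 0.969 = 6202
Band 5: 9200 × 0.955 = 8786
Band 6: 9950 × 0.967 = 9622
Band 7: 2550 × 0.954 = 2433
Net migration: Band 1 − 237 → 3609; Band 5 − 237 → 8549
Giving 3609 / 3808 / 4755 / 6202 / 8549 / 9622 / 2433.
Scenario A total after 1 period: 38978
Scenario B projection —
Period 1:
Births: 9200 × 0.142 = 1306 ; 9950 × 0.283 = 2816 → 4122
Band 2: 4000 × 0.952 = 3808
Band 3: 5000 × 0.951 = 4755
Band 4: 6400 × 0.969 = 6202
Band 5: 9200 × 0.955 = 8786
Band 6: 9950 × 0.967 = 9622
Band 7: 2550 × 0.954 = 2433
Net migration: Band 1 − 237 → 3885; Band 5 − 237 → 8549
Giving 3885 / 3808 / 4755 / 6202 / 8549 / 9622 / 2433.
Scenario B total after 1 period: 39254
Difference B − A = 39254 − 38978 = 276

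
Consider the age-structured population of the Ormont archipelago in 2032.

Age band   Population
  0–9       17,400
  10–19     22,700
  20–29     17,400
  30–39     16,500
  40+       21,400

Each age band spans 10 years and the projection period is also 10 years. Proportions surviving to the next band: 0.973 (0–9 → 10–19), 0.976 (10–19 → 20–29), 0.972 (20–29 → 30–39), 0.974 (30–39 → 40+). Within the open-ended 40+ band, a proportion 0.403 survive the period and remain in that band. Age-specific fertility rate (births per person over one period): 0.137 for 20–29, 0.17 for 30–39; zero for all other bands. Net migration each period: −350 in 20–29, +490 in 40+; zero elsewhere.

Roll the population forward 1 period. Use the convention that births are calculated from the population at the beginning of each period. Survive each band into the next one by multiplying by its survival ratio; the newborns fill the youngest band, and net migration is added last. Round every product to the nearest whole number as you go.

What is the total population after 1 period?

Period 1.
Births: 17400 × 0.137 = 2384, 16500 × 0.17 = 2805 — total 5189
10–19: 17400 × 0.973 = 16930
20–29: 22700 × 0.976 = 22155
30–39: 17400 × 0.972 = 16913
40+: 16500 × 0.974 + 21400 × 0.403 = 16071 + 8624 = 24695
Net migration: 20–29 − 350 → 21805; 40+ + 490 → 25185
Giving 5189 / 16930 / 21805 / 16913 / 25185.
Total after period 1: 5189 + 16930 + 21805 + 16913 + 25185 = 86022

86022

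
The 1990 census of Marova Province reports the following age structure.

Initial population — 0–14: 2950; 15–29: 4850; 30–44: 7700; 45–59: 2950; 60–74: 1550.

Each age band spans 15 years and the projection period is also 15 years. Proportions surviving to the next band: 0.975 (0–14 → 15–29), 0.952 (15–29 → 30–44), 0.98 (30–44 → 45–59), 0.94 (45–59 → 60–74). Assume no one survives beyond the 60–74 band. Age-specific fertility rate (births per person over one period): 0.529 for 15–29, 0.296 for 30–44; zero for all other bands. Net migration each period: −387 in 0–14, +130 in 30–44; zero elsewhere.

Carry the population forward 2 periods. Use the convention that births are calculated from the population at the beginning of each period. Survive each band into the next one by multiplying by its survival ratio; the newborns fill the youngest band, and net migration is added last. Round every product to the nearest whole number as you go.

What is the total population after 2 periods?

Period 1.
Births: 4850 * 0.529 = 2566, 7700 * 0.296 = 2279 — total 4845
15–29: 2950 * 0.975 = 2876
30–44: 4850 * 0.952 = 4617
45–59: 7700 * 0.98 = 7546
60–74: 2950 * 0.94 = 2773
Net migration: 0–14 − 387 → 4458; 30–44 + 130 → 4747
Giving 4458 / 2876 / 4747 / 7546 / 2773.
Period 2.
Births: 2876 * 0.529 = 1521, 4747 * 0.296 = 1405 — total 2926
15–29: 4458 * 0.975 = 4347
30–44: 2876 * 0.952 = 2738
45–59: 4747 * 0.98 = 4652
60–74: 7546 * 0.94 = 7093
Net migration: 0–14 − 387 → 2539; 30–44 + 130 → 2868
Giving 2539 / 4347 / 2868 / 4652 / 7093.
Total after period 2: 2539 + 4347 + 2868 + 4652 + 7093 = 21499

21499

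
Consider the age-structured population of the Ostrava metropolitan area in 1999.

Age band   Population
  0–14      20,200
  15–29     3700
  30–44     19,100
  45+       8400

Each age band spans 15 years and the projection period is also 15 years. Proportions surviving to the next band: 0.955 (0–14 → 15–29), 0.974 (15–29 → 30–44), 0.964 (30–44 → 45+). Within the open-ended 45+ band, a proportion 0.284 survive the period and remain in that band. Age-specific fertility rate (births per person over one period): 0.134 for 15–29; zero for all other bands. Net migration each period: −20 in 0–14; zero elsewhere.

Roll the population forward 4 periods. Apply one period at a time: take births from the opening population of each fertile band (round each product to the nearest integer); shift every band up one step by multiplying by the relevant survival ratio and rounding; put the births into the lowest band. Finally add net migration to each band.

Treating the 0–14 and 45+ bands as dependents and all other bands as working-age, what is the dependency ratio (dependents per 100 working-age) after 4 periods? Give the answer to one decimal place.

Numbering the bands 1..4 from youngest to oldest:
Period 1:
Births: 3700 * 0.134 = 496
Band 2: 20200 * 0.955 = 19291
Band 3: 3700 * 0.974 = 3604
Band 4: 19100 * 0.964 + 8400 * 0.284 = 18412 + 2386 = 20798
Net migration: Band 1 − 20 → 476
→ [476, 19291, 3604, 20798]
Period 2:
Births: 19291 * 0.134 = 2585
Band 2: 476 * 0.955 = 455
Band 3: 19291 * 0.974 = 18789
Band 4: 3604 * 0.964 + 20798 * 0.284 = 3474 + 5907 = 9381
Net migration: Band 1 − 20 → 2565
→ [2565, 455, 18789, 9381]
Period 3:
Births: 455 * 0.134 = 61
Band 2: 2565 * 0.955 = 2450
Band 3: 455 * 0.974 = 443
Band 4: 18789 * 0.964 + 9381 * 0.284 = 18113 + 2664 = 20777
Net migration: Band 1 − 20 → 41
→ [41, 2450, 443, 20777]
Period 4:
Births: 2450 * 0.134 = 328
Band 2: 41 * 0.955 = 39
Band 3: 2450 * 0.974 = 2386
Band 4: 443 * 0.964 + 20777 * 0.284 = 427 + 5901 = 6328
Net migration: Band 1 − 20 → 308
→ [308, 39, 2386, 6328]
Dependents (band 0–14 + band 45+) = 308 + 6328 = 6636; working-age = 2425; ratio = 6636/2425 × 100 = 273.6

273.6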